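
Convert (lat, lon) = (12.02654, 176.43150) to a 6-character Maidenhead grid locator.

RK82fa

Add 180° to longitude and 90° to latitude: 356.4315, 102.0265.
Field: 356.4315/20 → 17 → R, 102.0265/10 → 10 → K; chars RK.
Square: 16.4315/2 → 8, 2.0265/1 → 2; chars 82.
Subsquare: 0.4315/0.0833333 → 5 → f, 0.0265/0.0416667 → 0 → a; chars fa.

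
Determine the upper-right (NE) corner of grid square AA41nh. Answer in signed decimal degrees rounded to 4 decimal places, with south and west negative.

Field A=0, A=0: +0·20° lon, +0·10° lat → SW at lon -180°, lat -90°.
Square 4, 1: +4·2° lon, +1·1° lat → SW at lon -172°, lat -89°.
Subsquare n=13, h=7: +13·0.0833333° lon, +7·0.0416667° lat → SW at lon -170.917°, lat -88.7083°.
Cell spans 0.0833333° lon × 0.0416667° lat. NE corner is SW corner plus one full cell.
latitude -88.6667, longitude -170.8333.

-88.6667, -170.8333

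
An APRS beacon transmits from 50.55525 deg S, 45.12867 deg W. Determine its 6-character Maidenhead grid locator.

GD79kk

Shift to the Maidenhead origin (180°W, 90°S): lon 134.8713, lat 39.4447.
Field: lon ⌊134.8713/20⌋ = 6 → G; lat ⌊39.4447/10⌋ = 3 → D.
Square: lon ⌊14.8713/2⌋ = 7; lat ⌊9.4447/1⌋ = 9.
Subsquare: lon ⌊0.8713/0.0833333⌋ = 10 → k; lat ⌊0.4447/0.0416667⌋ = 10 → k.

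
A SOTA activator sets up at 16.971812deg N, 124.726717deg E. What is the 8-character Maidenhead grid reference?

PK26ix73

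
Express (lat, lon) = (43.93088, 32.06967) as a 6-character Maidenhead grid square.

Offset from 180°W / 90°S: lon 212.0697°, lat 133.9309°.
Field: 212.0697/20 → 10 → K, 133.9309/10 → 13 → N; chars KN.
Square: 12.0697/2 → 6, 3.9309/1 → 3; chars 63.
Subsquare: 0.0697/0.0833333 → 0 → a, 0.9309/0.0416667 → 22 → w; chars aw.

KN63aw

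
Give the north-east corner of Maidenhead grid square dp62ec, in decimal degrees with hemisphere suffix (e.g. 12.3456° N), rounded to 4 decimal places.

62.1250° N, 107.5833° W

Field D=3, P=15: +3·20° lon, +15·10° lat → SW at lon -120°, lat 60°.
Square 6, 2: +6·2° lon, +2·1° lat → SW at lon -108°, lat 62°.
Subsquare e=4, c=2: +4·0.0833333° lon, +2·0.0416667° lat → SW at lon -107.667°, lat 62.0833°.
Cell spans 0.0833333° lon × 0.0416667° lat. NE corner is SW corner plus one full cell.
latitude 62.1250° N, longitude 107.5833° W.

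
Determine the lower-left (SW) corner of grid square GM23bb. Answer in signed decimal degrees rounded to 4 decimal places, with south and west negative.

33.0417, -55.9167

Field G=6, M=12: +6·20° lon, +12·10° lat → SW at lon -60°, lat 30°.
Square 2, 3: +2·2° lon, +3·1° lat → SW at lon -56°, lat 33°.
Subsquare b=1, b=1: +1·0.0833333° lon, +1·0.0416667° lat → SW at lon -55.9167°, lat 33.0417°.
latitude 33.0417, longitude -55.9167.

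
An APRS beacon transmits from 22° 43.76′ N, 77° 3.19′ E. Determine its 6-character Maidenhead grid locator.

Add 180° to longitude and 90° to latitude: 257.0532, 112.7293.
Field (20°×10°, letters A–R): 257.0532/20 → 12 → M, 112.7293/10 → 11 → L; chars ML.
Square (2°×1°, digits 0–9): 17.0532/2 → 8, 2.7293/1 → 2; chars 82.
Subsquare (5′×2.5′, letters a–x): 1.0532/0.0833333 → 12 → m, 0.7293/0.0416667 → 17 → r; chars mr.

ML82mr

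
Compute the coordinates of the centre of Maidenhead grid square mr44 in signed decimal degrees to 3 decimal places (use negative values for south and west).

84.500, 69.000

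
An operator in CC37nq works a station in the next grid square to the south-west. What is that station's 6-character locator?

CC37mp

Longitude subsquare n = 13; −1 → 12 = m.
Latitude subsquare q = 16; −1 → 15 = p.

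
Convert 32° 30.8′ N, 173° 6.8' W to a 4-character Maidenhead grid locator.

AM32

Add 180° to longitude and 90° to latitude: 6.89, 122.51.
Field (20°×10°, letters A–R): 6.89/20 → 0 → A, 122.51/10 → 12 → M; chars AM.
Square (2°×1°, digits 0–9): 6.89/2 → 3, 2.51/1 → 2; chars 32.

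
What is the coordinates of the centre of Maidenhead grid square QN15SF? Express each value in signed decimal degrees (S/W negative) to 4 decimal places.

Field Q=16, N=13: +16·20° lon, +13·10° lat → SW at lon 140°, lat 40°.
Square 1, 5: +1·2° lon, +5·1° lat → SW at lon 142°, lat 45°.
Subsquare s=18, f=5: +18·0.0833333° lon, +5·0.0416667° lat → SW at lon 143.5°, lat 45.2083°.
Cell spans 0.0833333° lon × 0.0416667° lat. Centre is SW corner plus half of each.
latitude 45.2292, longitude 143.5417.

45.2292, 143.5417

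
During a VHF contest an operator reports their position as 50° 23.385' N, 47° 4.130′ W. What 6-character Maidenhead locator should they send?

GO60lj

Add 180° to longitude and 90° to latitude: 132.9312, 140.3897.
Field (20°×10°, letters A–R): 132.9312/20 → 6 → G, 140.3897/10 → 14 → O; chars GO.
Square (2°×1°, digits 0–9): 12.9312/2 → 6, 0.3897/1 → 0; chars 60.
Subsquare (5′×2.5′, letters a–x): 0.9312/0.0833333 → 11 → l, 0.3897/0.0416667 → 9 → j; chars lj.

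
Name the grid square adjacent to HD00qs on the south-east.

Longitude subsquare q = 16; +1 → 17 = r.
Latitude subsquare s = 18; −1 → 17 = r.

HD00rr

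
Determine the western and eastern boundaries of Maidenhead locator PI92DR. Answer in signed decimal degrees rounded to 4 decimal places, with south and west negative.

138.2500, 138.3333

Field P=15, I=8: +15·20° lon, +8·10° lat → SW at lon 120°, lat -10°.
Square 9, 2: +9·2° lon, +2·1° lat → SW at lon 138°, lat -8°.
Subsquare d=3, r=17: +3·0.0833333° lon, +17·0.0416667° lat → SW at lon 138.25°, lat -7.29167°.
Cell spans 0.0833333° lon × 0.0416667° lat.
west 138.2500, east 138.3333.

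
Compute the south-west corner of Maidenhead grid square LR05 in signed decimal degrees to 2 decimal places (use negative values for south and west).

Field L=11, R=17: +11·20° lon, +17·10° lat → SW at lon 40°, lat 80°.
Square 0, 5: +0·2° lon, +5·1° lat → SW at lon 40°, lat 85°.
latitude 85.00, longitude 40.00.

85.00, 40.00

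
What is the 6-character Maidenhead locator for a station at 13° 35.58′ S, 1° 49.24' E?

JH06vj

Add 180° to longitude and 90° to latitude: 181.8207, 76.4070.
Field (20°×10°, letters A–R): lon ⌊181.8207/20⌋ = 9 → J; lat ⌊76.4070/10⌋ = 7 → H.
Square (2°×1°, digits 0–9): lon ⌊1.8207/2⌋ = 0; lat ⌊6.4070/1⌋ = 6.
Subsquare (5′×2.5′, letters a–x): lon ⌊1.8207/0.0833333⌋ = 21 → v; lat ⌊0.4070/0.0416667⌋ = 9 → j.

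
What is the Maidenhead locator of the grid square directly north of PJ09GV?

Latitude subsquare v = 21; +1 → 22 = w.
The longitude characters are unchanged.

PJ09gw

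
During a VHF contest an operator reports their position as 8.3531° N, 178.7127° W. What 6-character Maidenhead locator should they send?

AJ08pi

Offset from 180°W / 90°S: lon 1.2873°, lat 98.3531°.
Field (20°×10°, letters A–R): lon ⌊1.2873/20⌋ = 0 → A; lat ⌊98.3531/10⌋ = 9 → J.
Square (2°×1°, digits 0–9): lon ⌊1.2873/2⌋ = 0; lat ⌊8.3531/1⌋ = 8.
Subsquare (5′×2.5′, letters a–x): lon ⌊1.2873/0.0833333⌋ = 15 → p; lat ⌊0.3531/0.0416667⌋ = 8 → i.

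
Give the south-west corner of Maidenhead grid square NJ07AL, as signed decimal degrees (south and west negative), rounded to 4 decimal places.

7.4583, 80.0000

Field N=13, J=9: +13·20° lon, +9·10° lat → SW at lon 80°, lat 0°.
Square 0, 7: +0·2° lon, +7·1° lat → SW at lon 80°, lat 7°.
Subsquare a=0, l=11: +0·0.0833333° lon, +11·0.0416667° lat → SW at lon 80°, lat 7.45833°.
latitude 7.4583, longitude 80.0000.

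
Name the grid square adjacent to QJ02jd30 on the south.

QJ02jc39

Latitude extended square 0; −1 → -1, wraps to 9, carry into subsquare.
Latitude subsquare d = 3; −1 → 2 = c.
The longitude characters are unchanged.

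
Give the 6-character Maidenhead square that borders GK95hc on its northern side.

GK95hd

Latitude subsquare c = 2; +1 → 3 = d.
The longitude characters are unchanged.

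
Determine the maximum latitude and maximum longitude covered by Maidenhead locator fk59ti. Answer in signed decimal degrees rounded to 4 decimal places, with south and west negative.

Field F=5, K=10: +5·20° lon, +10·10° lat → SW at lon -80°, lat 10°.
Square 5, 9: +5·2° lon, +9·1° lat → SW at lon -70°, lat 19°.
Subsquare t=19, i=8: +19·0.0833333° lon, +8·0.0416667° lat → SW at lon -68.4167°, lat 19.3333°.
Cell spans 0.0833333° lon × 0.0416667° lat. NE corner is SW corner plus one full cell.
latitude 19.3750, longitude -68.3333.

19.3750, -68.3333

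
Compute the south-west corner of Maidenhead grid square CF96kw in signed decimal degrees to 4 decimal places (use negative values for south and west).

Field C=2, F=5: +2·20° lon, +5·10° lat → SW at lon -140°, lat -40°.
Square 9, 6: +9·2° lon, +6·1° lat → SW at lon -122°, lat -34°.
Subsquare k=10, w=22: +10·0.0833333° lon, +22·0.0416667° lat → SW at lon -121.167°, lat -33.0833°.
latitude -33.0833, longitude -121.1667.

-33.0833, -121.1667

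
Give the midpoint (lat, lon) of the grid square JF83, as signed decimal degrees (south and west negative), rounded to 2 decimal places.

-36.50, 17.00

Field J=9, F=5: +9·20° lon, +5·10° lat → SW at lon 0°, lat -40°.
Square 8, 3: +8·2° lon, +3·1° lat → SW at lon 16°, lat -37°.
Cell spans 2° lon × 1° lat. Centre is SW corner plus half of each.
latitude -36.50, longitude 17.00.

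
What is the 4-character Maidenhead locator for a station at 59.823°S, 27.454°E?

Add 180° to longitude and 90° to latitude: 207.45, 30.18.
Field (20°×10°, letters A–R): 207.45/20 → 10 → K, 30.18/10 → 3 → D; chars KD.
Square (2°×1°, digits 0–9): 7.45/2 → 3, 0.18/1 → 0; chars 30.

KD30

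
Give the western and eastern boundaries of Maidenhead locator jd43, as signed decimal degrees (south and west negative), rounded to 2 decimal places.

Field J=9, D=3: +9·20° lon, +3·10° lat → SW at lon 0°, lat -60°.
Square 4, 3: +4·2° lon, +3·1° lat → SW at lon 8°, lat -57°.
Cell spans 2° lon × 1° lat.
west 8.00, east 10.00.

8.00, 10.00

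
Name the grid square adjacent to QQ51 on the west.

Longitude square 5; −1 → 4.
The latitude characters are unchanged.

QQ41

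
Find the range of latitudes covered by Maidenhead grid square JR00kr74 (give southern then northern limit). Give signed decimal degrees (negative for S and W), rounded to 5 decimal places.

80.72500, 80.72917

Field J=9, R=17: +9·20° lon, +17·10° lat → SW at lon 0°, lat 80°.
Square 0, 0: +0·2° lon, +0·1° lat → SW at lon 0°, lat 80°.
Subsquare k=10, r=17: +10·0.0833333° lon, +17·0.0416667° lat → SW at lon 0.833333°, lat 80.7083°.
Extended square 7, 4: +7·0.00833333° lon, +4·0.00416667° lat → SW at lon 0.891667°, lat 80.725°.
Cell spans 0.00833333° lon × 0.00416667° lat.
south 80.72500, north 80.72917.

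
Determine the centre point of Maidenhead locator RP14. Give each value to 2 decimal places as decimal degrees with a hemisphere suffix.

Field R=17, P=15: +17·20° lon, +15·10° lat → SW at lon 160°, lat 60°.
Square 1, 4: +1·2° lon, +4·1° lat → SW at lon 162°, lat 64°.
Cell spans 2° lon × 1° lat. Centre is SW corner plus half of each.
latitude 64.50° N, longitude 163.00° E.

64.50° N, 163.00° E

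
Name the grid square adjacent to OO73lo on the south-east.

OO73mn

Longitude subsquare l = 11; +1 → 12 = m.
Latitude subsquare o = 14; −1 → 13 = n.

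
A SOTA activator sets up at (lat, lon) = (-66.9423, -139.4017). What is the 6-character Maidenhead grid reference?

CC03hb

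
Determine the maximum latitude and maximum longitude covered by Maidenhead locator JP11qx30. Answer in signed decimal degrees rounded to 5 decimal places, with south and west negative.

61.96250, 3.36667

Field J=9, P=15: +9·20° lon, +15·10° lat → SW at lon 0°, lat 60°.
Square 1, 1: +1·2° lon, +1·1° lat → SW at lon 2°, lat 61°.
Subsquare q=16, x=23: +16·0.0833333° lon, +23·0.0416667° lat → SW at lon 3.33333°, lat 61.9583°.
Extended square 3, 0: +3·0.00833333° lon, +0·0.00416667° lat → SW at lon 3.35833°, lat 61.9583°.
Cell spans 0.00833333° lon × 0.00416667° lat. NE corner is SW corner plus one full cell.
latitude 61.96250, longitude 3.36667.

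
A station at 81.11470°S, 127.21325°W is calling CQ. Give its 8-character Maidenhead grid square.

Shift to the Maidenhead origin (180°W, 90°S): lon 52.78675, lat 8.88530.
Field: 52.78675/20 → 2 → C, 8.88530/10 → 0 → A; chars CA.
Square: 12.78675/2 → 6, 8.88530/1 → 8; chars 68.
Subsquare: 0.78675/0.0833333 → 9 → j, 0.88530/0.0416667 → 21 → v; chars jv.
Extended square: 0.03675/0.00833333 → 4, 0.01030/0.00416667 → 2; chars 42.

CA68jv42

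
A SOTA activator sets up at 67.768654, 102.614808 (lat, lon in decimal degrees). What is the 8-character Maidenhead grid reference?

OP17hs34

Shift to the Maidenhead origin (180°W, 90°S): lon 282.61481, lat 157.76865.
Field: 282.61481/20 → 14 → O, 157.76865/10 → 15 → P; chars OP.
Square: 2.61481/2 → 1, 7.76865/1 → 7; chars 17.
Subsquare: 0.61481/0.0833333 → 7 → h, 0.76865/0.0416667 → 18 → s; chars hs.
Extended square: 0.03147/0.00833333 → 3, 0.01865/0.00416667 → 4; chars 34.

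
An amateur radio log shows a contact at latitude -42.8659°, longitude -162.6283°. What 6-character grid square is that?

AE87qd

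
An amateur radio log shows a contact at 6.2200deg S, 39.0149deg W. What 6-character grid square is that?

HI03ls

Shift to the Maidenhead origin (180°W, 90°S): lon 140.9851, lat 83.7800.
Field: 140.9851/20 → 7 → H, 83.7800/10 → 8 → I; chars HI.
Square: 0.9851/2 → 0, 3.7800/1 → 3; chars 03.
Subsquare: 0.9851/0.0833333 → 11 → l, 0.7800/0.0416667 → 18 → s; chars ls.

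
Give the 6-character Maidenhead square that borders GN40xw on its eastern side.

Longitude subsquare x = 23; +1 → 24, wraps to 0 = a, carry into square.
Longitude square 4; +1 → 5.
The latitude characters are unchanged.

GN50aw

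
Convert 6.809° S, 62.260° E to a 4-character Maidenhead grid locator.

Offset from 180°W / 90°S: lon 242.26°, lat 83.19°.
Field: lon ⌊242.26/20⌋ = 12 → M; lat ⌊83.19/10⌋ = 8 → I.
Square: lon ⌊2.26/2⌋ = 1; lat ⌊3.19/1⌋ = 3.

MI13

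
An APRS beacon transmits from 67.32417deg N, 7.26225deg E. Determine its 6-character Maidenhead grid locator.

JP37ph

Shift to the Maidenhead origin (180°W, 90°S): lon 187.2622, lat 157.3242.
Field (20°×10°, letters A–R): lon ⌊187.2622/20⌋ = 9 → J; lat ⌊157.3242/10⌋ = 15 → P.
Square (2°×1°, digits 0–9): lon ⌊7.2622/2⌋ = 3; lat ⌊7.3242/1⌋ = 7.
Subsquare (5′×2.5′, letters a–x): lon ⌊1.2622/0.0833333⌋ = 15 → p; lat ⌊0.3242/0.0416667⌋ = 7 → h.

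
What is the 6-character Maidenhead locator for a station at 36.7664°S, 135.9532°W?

Add 180° to longitude and 90° to latitude: 44.0468, 53.2336.
Field: lon ⌊44.0468/20⌋ = 2 → C; lat ⌊53.2336/10⌋ = 5 → F.
Square: lon ⌊4.0468/2⌋ = 2; lat ⌊3.2336/1⌋ = 3.
Subsquare: lon ⌊0.0468/0.0833333⌋ = 0 → a; lat ⌊0.2336/0.0416667⌋ = 5 → f.

CF23af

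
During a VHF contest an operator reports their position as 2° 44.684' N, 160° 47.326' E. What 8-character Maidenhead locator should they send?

RJ02jr48

Shift to the Maidenhead origin (180°W, 90°S): lon 340.78877, lat 92.74473.
Field: lon ⌊340.78877/20⌋ = 17 → R; lat ⌊92.74473/10⌋ = 9 → J.
Square: lon ⌊0.78877/2⌋ = 0; lat ⌊2.74473/1⌋ = 2.
Subsquare: lon ⌊0.78877/0.0833333⌋ = 9 → j; lat ⌊0.74473/0.0416667⌋ = 17 → r.
Extended square: lon ⌊0.03877/0.00833333⌋ = 4; lat ⌊0.03640/0.00416667⌋ = 8.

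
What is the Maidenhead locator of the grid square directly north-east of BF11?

Longitude square 1; +1 → 2.
Latitude square 1; +1 → 2.

BF22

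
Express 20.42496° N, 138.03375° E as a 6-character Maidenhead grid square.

PL90ak

Add 180° to longitude and 90° to latitude: 318.0337, 110.4250.
Field: lon ⌊318.0337/20⌋ = 15 → P; lat ⌊110.4250/10⌋ = 11 → L.
Square: lon ⌊18.0337/2⌋ = 9; lat ⌊0.4250/1⌋ = 0.
Subsquare: lon ⌊0.0337/0.0833333⌋ = 0 → a; lat ⌊0.4250/0.0416667⌋ = 10 → k.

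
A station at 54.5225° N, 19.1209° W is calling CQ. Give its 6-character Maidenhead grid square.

Offset from 180°W / 90°S: lon 160.8791°, lat 144.5225°.
Field (20°×10°, letters A–R): 160.8791/20 → 8 → I, 144.5225/10 → 14 → O; chars IO.
Square (2°×1°, digits 0–9): 0.8791/2 → 0, 4.5225/1 → 4; chars 04.
Subsquare (5′×2.5′, letters a–x): 0.8791/0.0833333 → 10 → k, 0.5225/0.0416667 → 12 → m; chars km.

IO04km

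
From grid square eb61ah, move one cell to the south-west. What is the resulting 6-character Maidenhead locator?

EB51xg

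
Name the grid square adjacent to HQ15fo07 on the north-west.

HQ15eo98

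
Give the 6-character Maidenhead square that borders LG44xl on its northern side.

Latitude subsquare l = 11; +1 → 12 = m.
The longitude characters are unchanged.

LG44xm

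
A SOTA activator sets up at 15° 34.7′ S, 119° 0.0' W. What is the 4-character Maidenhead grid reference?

DH04

Shift to the Maidenhead origin (180°W, 90°S): lon 61.00, lat 74.42.
Field (20°×10°, letters A–R): 61.00/20 → 3 → D, 74.42/10 → 7 → H; chars DH.
Square (2°×1°, digits 0–9): 1.00/2 → 0, 4.42/1 → 4; chars 04.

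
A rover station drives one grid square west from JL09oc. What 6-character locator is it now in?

Longitude subsquare o = 14; −1 → 13 = n.
The latitude characters are unchanged.

JL09nc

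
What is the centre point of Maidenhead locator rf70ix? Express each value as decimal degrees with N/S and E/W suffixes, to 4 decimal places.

Field R=17, F=5: +17·20° lon, +5·10° lat → SW at lon 160°, lat -40°.
Square 7, 0: +7·2° lon, +0·1° lat → SW at lon 174°, lat -40°.
Subsquare i=8, x=23: +8·0.0833333° lon, +23·0.0416667° lat → SW at lon 174.667°, lat -39.0417°.
Cell spans 0.0833333° lon × 0.0416667° lat. Centre is SW corner plus half of each.
latitude 39.0208° S, longitude 174.7083° E.

39.0208° S, 174.7083° E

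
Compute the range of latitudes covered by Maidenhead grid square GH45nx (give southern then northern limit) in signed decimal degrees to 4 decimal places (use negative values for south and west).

-14.0417, -14.0000

Field G=6, H=7: +6·20° lon, +7·10° lat → SW at lon -60°, lat -20°.
Square 4, 5: +4·2° lon, +5·1° lat → SW at lon -52°, lat -15°.
Subsquare n=13, x=23: +13·0.0833333° lon, +23·0.0416667° lat → SW at lon -50.9167°, lat -14.0417°.
Cell spans 0.0833333° lon × 0.0416667° lat.
south -14.0417, north -14.0000.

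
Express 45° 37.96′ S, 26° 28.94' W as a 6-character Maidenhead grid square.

HE64si

Shift to the Maidenhead origin (180°W, 90°S): lon 153.5177, lat 44.3673.
Field: 153.5177/20 → 7 → H, 44.3673/10 → 4 → E; chars HE.
Square: 13.5177/2 → 6, 4.3673/1 → 4; chars 64.
Subsquare: 1.5177/0.0833333 → 18 → s, 0.3673/0.0416667 → 8 → i; chars si.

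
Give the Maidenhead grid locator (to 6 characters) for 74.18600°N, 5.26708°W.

IQ74ie

Add 180° to longitude and 90° to latitude: 174.7329, 164.1860.
Field: 174.7329/20 → 8 → I, 164.1860/10 → 16 → Q; chars IQ.
Square: 14.7329/2 → 7, 4.1860/1 → 4; chars 74.
Subsquare: 0.7329/0.0833333 → 8 → i, 0.1860/0.0416667 → 4 → e; chars ie.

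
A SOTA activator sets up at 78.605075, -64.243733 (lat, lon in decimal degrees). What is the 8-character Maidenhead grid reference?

FQ78vo05

Add 180° to longitude and 90° to latitude: 115.75627, 168.60507.
Field: 115.75627/20 → 5 → F, 168.60507/10 → 16 → Q; chars FQ.
Square: 15.75627/2 → 7, 8.60507/1 → 8; chars 78.
Subsquare: 1.75627/0.0833333 → 21 → v, 0.60507/0.0416667 → 14 → o; chars vo.
Extended square: 0.00627/0.00833333 → 0, 0.02174/0.00416667 → 5; chars 05.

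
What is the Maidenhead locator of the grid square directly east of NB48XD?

Longitude subsquare x = 23; +1 → 24, wraps to 0 = a, carry into square.
Longitude square 4; +1 → 5.
The latitude characters are unchanged.

NB58ad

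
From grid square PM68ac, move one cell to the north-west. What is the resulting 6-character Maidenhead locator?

Longitude subsquare a = 0; −1 → -1, wraps to 23 = x, carry into square.
Longitude square 6; −1 → 5.
Latitude subsquare c = 2; +1 → 3 = d.

PM58xd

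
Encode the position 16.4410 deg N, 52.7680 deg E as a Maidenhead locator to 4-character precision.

LK66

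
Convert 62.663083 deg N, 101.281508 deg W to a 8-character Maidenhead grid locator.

DP92ip69

Add 180° to longitude and 90° to latitude: 78.71849, 152.66308.
Field: lon ⌊78.71849/20⌋ = 3 → D; lat ⌊152.66308/10⌋ = 15 → P.
Square: lon ⌊18.71849/2⌋ = 9; lat ⌊2.66308/1⌋ = 2.
Subsquare: lon ⌊0.71849/0.0833333⌋ = 8 → i; lat ⌊0.66308/0.0416667⌋ = 15 → p.
Extended square: lon ⌊0.05183/0.00833333⌋ = 6; lat ⌊0.03808/0.00416667⌋ = 9.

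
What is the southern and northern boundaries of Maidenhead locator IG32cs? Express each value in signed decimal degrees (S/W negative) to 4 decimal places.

Field I=8, G=6: +8·20° lon, +6·10° lat → SW at lon -20°, lat -30°.
Square 3, 2: +3·2° lon, +2·1° lat → SW at lon -14°, lat -28°.
Subsquare c=2, s=18: +2·0.0833333° lon, +18·0.0416667° lat → SW at lon -13.8333°, lat -27.25°.
Cell spans 0.0833333° lon × 0.0416667° lat.
south -27.2500, north -27.2083.

-27.2500, -27.2083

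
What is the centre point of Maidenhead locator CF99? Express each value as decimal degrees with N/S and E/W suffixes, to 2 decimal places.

30.50° S, 121.00° W

Field C=2, F=5: +2·20° lon, +5·10° lat → SW at lon -140°, lat -40°.
Square 9, 9: +9·2° lon, +9·1° lat → SW at lon -122°, lat -31°.
Cell spans 2° lon × 1° lat. Centre is SW corner plus half of each.
latitude 30.50° S, longitude 121.00° W.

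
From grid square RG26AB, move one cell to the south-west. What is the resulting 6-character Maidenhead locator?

RG16xa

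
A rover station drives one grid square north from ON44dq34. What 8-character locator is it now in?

Latitude extended square 4; +1 → 5.
The longitude characters are unchanged.

ON44dq35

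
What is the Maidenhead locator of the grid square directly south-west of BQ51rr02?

Longitude extended square 0; −1 → -1, wraps to 9, carry into subsquare.
Longitude subsquare r = 17; −1 → 16 = q.
Latitude extended square 2; −1 → 1.

BQ51qr91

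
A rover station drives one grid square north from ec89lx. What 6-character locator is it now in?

Latitude subsquare x = 23; +1 → 24, wraps to 0 = a, carry into square.
Latitude square 9; +1 → 10, wraps to 0, carry into field.
Latitude field C = 2; +1 → 3 = D.
The longitude characters are unchanged.

ED80la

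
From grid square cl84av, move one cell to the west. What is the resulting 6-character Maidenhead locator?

CL74xv

Longitude subsquare a = 0; −1 → -1, wraps to 23 = x, carry into square.
Longitude square 8; −1 → 7.
The latitude characters are unchanged.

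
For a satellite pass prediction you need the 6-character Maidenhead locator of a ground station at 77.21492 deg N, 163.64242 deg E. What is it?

Shift to the Maidenhead origin (180°W, 90°S): lon 343.6424, lat 167.2149.
Field: lon ⌊343.6424/20⌋ = 17 → R; lat ⌊167.2149/10⌋ = 16 → Q.
Square: lon ⌊3.6424/2⌋ = 1; lat ⌊7.2149/1⌋ = 7.
Subsquare: lon ⌊1.6424/0.0833333⌋ = 19 → t; lat ⌊0.2149/0.0416667⌋ = 5 → f.

RQ17tf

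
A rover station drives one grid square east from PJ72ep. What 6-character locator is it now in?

PJ72fp

Longitude subsquare e = 4; +1 → 5 = f.
The latitude characters are unchanged.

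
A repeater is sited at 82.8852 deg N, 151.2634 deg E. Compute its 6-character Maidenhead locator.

QR52pv

Offset from 180°W / 90°S: lon 331.2634°, lat 172.8852°.
Field: lon ⌊331.2634/20⌋ = 16 → Q; lat ⌊172.8852/10⌋ = 17 → R.
Square: lon ⌊11.2634/2⌋ = 5; lat ⌊2.8852/1⌋ = 2.
Subsquare: lon ⌊1.2634/0.0833333⌋ = 15 → p; lat ⌊0.8852/0.0416667⌋ = 21 → v.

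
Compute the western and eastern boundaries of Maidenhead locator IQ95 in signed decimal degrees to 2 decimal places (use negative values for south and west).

-2.00, 0.00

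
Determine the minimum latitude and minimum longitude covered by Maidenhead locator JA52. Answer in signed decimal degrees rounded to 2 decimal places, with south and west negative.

-88.00, 10.00

Field J=9, A=0: +9·20° lon, +0·10° lat → SW at lon 0°, lat -90°.
Square 5, 2: +5·2° lon, +2·1° lat → SW at lon 10°, lat -88°.
latitude -88.00, longitude 10.00.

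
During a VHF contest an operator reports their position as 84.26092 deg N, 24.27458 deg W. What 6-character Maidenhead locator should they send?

Add 180° to longitude and 90° to latitude: 155.7254, 174.2609.
Field (20°×10°, letters A–R): lon ⌊155.7254/20⌋ = 7 → H; lat ⌊174.2609/10⌋ = 17 → R.
Square (2°×1°, digits 0–9): lon ⌊15.7254/2⌋ = 7; lat ⌊4.2609/1⌋ = 4.
Subsquare (5′×2.5′, letters a–x): lon ⌊1.7254/0.0833333⌋ = 20 → u; lat ⌊0.2609/0.0416667⌋ = 6 → g.

HR74ug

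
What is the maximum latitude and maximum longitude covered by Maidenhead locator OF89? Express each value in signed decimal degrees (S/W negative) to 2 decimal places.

-30.00, 118.00

Field O=14, F=5: +14·20° lon, +5·10° lat → SW at lon 100°, lat -40°.
Square 8, 9: +8·2° lon, +9·1° lat → SW at lon 116°, lat -31°.
Cell spans 2° lon × 1° lat. NE corner is SW corner plus one full cell.
latitude -30.00, longitude 118.00.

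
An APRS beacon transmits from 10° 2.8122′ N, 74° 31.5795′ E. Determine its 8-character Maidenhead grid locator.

MK70gb31

Add 180° to longitude and 90° to latitude: 254.52632, 100.04687.
Field: 254.52632/20 → 12 → M, 100.04687/10 → 10 → K; chars MK.
Square: 14.52632/2 → 7, 0.04687/1 → 0; chars 70.
Subsquare: 0.52632/0.0833333 → 6 → g, 0.04687/0.0416667 → 1 → b; chars gb.
Extended square: 0.02632/0.00833333 → 3, 0.00520/0.00416667 → 1; chars 31.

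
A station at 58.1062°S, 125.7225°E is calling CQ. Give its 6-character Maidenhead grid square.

PD21uv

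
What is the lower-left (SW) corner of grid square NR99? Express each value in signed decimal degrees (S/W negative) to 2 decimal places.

89.00, 98.00

Field N=13, R=17: +13·20° lon, +17·10° lat → SW at lon 80°, lat 80°.
Square 9, 9: +9·2° lon, +9·1° lat → SW at lon 98°, lat 89°.
latitude 89.00, longitude 98.00.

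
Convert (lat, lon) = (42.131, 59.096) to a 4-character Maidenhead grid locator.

LN92

Offset from 180°W / 90°S: lon 239.10°, lat 132.13°.
Field (20°×10°, letters A–R): 239.10/20 → 11 → L, 132.13/10 → 13 → N; chars LN.
Square (2°×1°, digits 0–9): 19.10/2 → 9, 2.13/1 → 2; chars 92.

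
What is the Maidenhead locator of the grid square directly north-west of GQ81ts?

GQ81st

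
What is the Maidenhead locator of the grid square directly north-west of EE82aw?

Longitude subsquare a = 0; −1 → -1, wraps to 23 = x, carry into square.
Longitude square 8; −1 → 7.
Latitude subsquare w = 22; +1 → 23 = x.

EE72xx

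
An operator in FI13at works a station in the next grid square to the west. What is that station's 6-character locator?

Longitude subsquare a = 0; −1 → -1, wraps to 23 = x, carry into square.
Longitude square 1; −1 → 0.
The latitude characters are unchanged.

FI03xt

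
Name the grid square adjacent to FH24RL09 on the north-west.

FH24qm90

Longitude extended square 0; −1 → -1, wraps to 9, carry into subsquare.
Longitude subsquare r = 17; −1 → 16 = q.
Latitude extended square 9; +1 → 10, wraps to 0, carry into subsquare.
Latitude subsquare l = 11; +1 → 12 = m.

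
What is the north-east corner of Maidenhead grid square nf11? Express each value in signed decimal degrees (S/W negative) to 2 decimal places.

Field N=13, F=5: +13·20° lon, +5·10° lat → SW at lon 80°, lat -40°.
Square 1, 1: +1·2° lon, +1·1° lat → SW at lon 82°, lat -39°.
Cell spans 2° lon × 1° lat. NE corner is SW corner plus one full cell.
latitude -38.00, longitude 84.00.

-38.00, 84.00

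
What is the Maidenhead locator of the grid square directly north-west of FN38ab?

Longitude subsquare a = 0; −1 → -1, wraps to 23 = x, carry into square.
Longitude square 3; −1 → 2.
Latitude subsquare b = 1; +1 → 2 = c.

FN28xc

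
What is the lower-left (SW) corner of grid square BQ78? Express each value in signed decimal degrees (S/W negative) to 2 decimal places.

78.00, -146.00

Field B=1, Q=16: +1·20° lon, +16·10° lat → SW at lon -160°, lat 70°.
Square 7, 8: +7·2° lon, +8·1° lat → SW at lon -146°, lat 78°.
latitude 78.00, longitude -146.00.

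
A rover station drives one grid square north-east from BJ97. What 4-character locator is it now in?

Longitude square 9; +1 → 10, wraps to 0, carry into field.
Longitude field B = 1; +1 → 2 = C.
Latitude square 7; +1 → 8.

CJ08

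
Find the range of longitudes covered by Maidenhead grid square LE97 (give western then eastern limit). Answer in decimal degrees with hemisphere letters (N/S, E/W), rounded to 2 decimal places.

58.00° E, 60.00° E

Field L=11, E=4: +11·20° lon, +4·10° lat → SW at lon 40°, lat -50°.
Square 9, 7: +9·2° lon, +7·1° lat → SW at lon 58°, lat -43°.
Cell spans 2° lon × 1° lat.
west 58.00° E, east 60.00° E.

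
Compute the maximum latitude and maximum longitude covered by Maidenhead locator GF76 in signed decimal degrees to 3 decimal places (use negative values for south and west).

Field G=6, F=5: +6·20° lon, +5·10° lat → SW at lon -60°, lat -40°.
Square 7, 6: +7·2° lon, +6·1° lat → SW at lon -46°, lat -34°.
Cell spans 2° lon × 1° lat. NE corner is SW corner plus one full cell.
latitude -33.000, longitude -44.000.

-33.000, -44.000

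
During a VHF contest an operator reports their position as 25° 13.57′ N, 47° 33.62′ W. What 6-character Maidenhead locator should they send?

GL65ff

Add 180° to longitude and 90° to latitude: 132.4397, 115.2262.
Field: 132.4397/20 → 6 → G, 115.2262/10 → 11 → L; chars GL.
Square: 12.4397/2 → 6, 5.2262/1 → 5; chars 65.
Subsquare: 0.4397/0.0833333 → 5 → f, 0.2262/0.0416667 → 5 → f; chars ff.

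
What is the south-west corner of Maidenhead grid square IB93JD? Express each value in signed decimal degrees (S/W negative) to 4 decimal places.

-76.8750, -1.2500

Field I=8, B=1: +8·20° lon, +1·10° lat → SW at lon -20°, lat -80°.
Square 9, 3: +9·2° lon, +3·1° lat → SW at lon -2°, lat -77°.
Subsquare j=9, d=3: +9·0.0833333° lon, +3·0.0416667° lat → SW at lon -1.25°, lat -76.875°.
latitude -76.8750, longitude -1.2500.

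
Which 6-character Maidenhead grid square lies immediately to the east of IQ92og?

IQ92pg

Longitude subsquare o = 14; +1 → 15 = p.
The latitude characters are unchanged.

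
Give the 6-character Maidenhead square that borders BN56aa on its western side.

Longitude subsquare a = 0; −1 → -1, wraps to 23 = x, carry into square.
Longitude square 5; −1 → 4.
The latitude characters are unchanged.

BN46xa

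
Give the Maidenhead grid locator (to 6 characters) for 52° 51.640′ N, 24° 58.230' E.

KO22lu

Shift to the Maidenhead origin (180°W, 90°S): lon 204.9705, lat 142.8607.
Field: 204.9705/20 → 10 → K, 142.8607/10 → 14 → O; chars KO.
Square: 4.9705/2 → 2, 2.8607/1 → 2; chars 22.
Subsquare: 0.9705/0.0833333 → 11 → l, 0.8607/0.0416667 → 20 → u; chars lu.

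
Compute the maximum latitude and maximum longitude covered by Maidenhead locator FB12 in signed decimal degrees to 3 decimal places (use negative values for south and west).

Field F=5, B=1: +5·20° lon, +1·10° lat → SW at lon -80°, lat -80°.
Square 1, 2: +1·2° lon, +2·1° lat → SW at lon -78°, lat -78°.
Cell spans 2° lon × 1° lat. NE corner is SW corner plus one full cell.
latitude -77.000, longitude -76.000.

-77.000, -76.000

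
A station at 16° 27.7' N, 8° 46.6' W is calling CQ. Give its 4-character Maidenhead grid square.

Shift to the Maidenhead origin (180°W, 90°S): lon 171.22, lat 106.46.
Field (20°×10°, letters A–R): lon ⌊171.22/20⌋ = 8 → I; lat ⌊106.46/10⌋ = 10 → K.
Square (2°×1°, digits 0–9): lon ⌊11.22/2⌋ = 5; lat ⌊6.46/1⌋ = 6.

IK56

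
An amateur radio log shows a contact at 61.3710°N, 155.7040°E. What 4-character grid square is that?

Shift to the Maidenhead origin (180°W, 90°S): lon 335.70, lat 151.37.
Field (20°×10°, letters A–R): 335.70/20 → 16 → Q, 151.37/10 → 15 → P; chars QP.
Square (2°×1°, digits 0–9): 15.70/2 → 7, 1.37/1 → 1; chars 71.

QP71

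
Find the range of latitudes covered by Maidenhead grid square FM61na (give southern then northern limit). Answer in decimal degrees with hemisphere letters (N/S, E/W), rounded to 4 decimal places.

31.0000° N, 31.0417° N

Field F=5, M=12: +5·20° lon, +12·10° lat → SW at lon -80°, lat 30°.
Square 6, 1: +6·2° lon, +1·1° lat → SW at lon -68°, lat 31°.
Subsquare n=13, a=0: +13·0.0833333° lon, +0·0.0416667° lat → SW at lon -66.9167°, lat 31°.
Cell spans 0.0833333° lon × 0.0416667° lat.
south 31.0000° N, north 31.0417° N.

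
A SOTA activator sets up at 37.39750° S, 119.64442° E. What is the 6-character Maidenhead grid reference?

Add 180° to longitude and 90° to latitude: 299.6444, 52.6025.
Field: 299.6444/20 → 14 → O, 52.6025/10 → 5 → F; chars OF.
Square: 19.6444/2 → 9, 2.6025/1 → 2; chars 92.
Subsquare: 1.6444/0.0833333 → 19 → t, 0.6025/0.0416667 → 14 → o; chars to.

OF92to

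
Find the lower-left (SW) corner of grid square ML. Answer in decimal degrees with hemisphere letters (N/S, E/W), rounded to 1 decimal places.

20.0° N, 60.0° E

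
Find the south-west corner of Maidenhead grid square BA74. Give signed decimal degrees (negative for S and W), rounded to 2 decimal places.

-86.00, -146.00

Field B=1, A=0: +1·20° lon, +0·10° lat → SW at lon -160°, lat -90°.
Square 7, 4: +7·2° lon, +4·1° lat → SW at lon -146°, lat -86°.
latitude -86.00, longitude -146.00.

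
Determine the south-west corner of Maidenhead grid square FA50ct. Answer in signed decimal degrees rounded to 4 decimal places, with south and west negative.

Field F=5, A=0: +5·20° lon, +0·10° lat → SW at lon -80°, lat -90°.
Square 5, 0: +5·2° lon, +0·1° lat → SW at lon -70°, lat -90°.
Subsquare c=2, t=19: +2·0.0833333° lon, +19·0.0416667° lat → SW at lon -69.8333°, lat -89.2083°.
latitude -89.2083, longitude -69.8333.

-89.2083, -69.8333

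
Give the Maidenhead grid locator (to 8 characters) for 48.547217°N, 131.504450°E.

PN58sn01

Shift to the Maidenhead origin (180°W, 90°S): lon 311.50445, lat 138.54722.
Field: 311.50445/20 → 15 → P, 138.54722/10 → 13 → N; chars PN.
Square: 11.50445/2 → 5, 8.54722/1 → 8; chars 58.
Subsquare: 1.50445/0.0833333 → 18 → s, 0.54722/0.0416667 → 13 → n; chars sn.
Extended square: 0.00445/0.00833333 → 0, 0.00555/0.00416667 → 1; chars 01.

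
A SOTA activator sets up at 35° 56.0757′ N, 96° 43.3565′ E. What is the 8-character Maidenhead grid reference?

NM85iw64

Offset from 180°W / 90°S: lon 276.72261°, lat 125.93460°.
Field (20°×10°, letters A–R): lon ⌊276.72261/20⌋ = 13 → N; lat ⌊125.93460/10⌋ = 12 → M.
Square (2°×1°, digits 0–9): lon ⌊16.72261/2⌋ = 8; lat ⌊5.93460/1⌋ = 5.
Subsquare (5′×2.5′, letters a–x): lon ⌊0.72261/0.0833333⌋ = 8 → i; lat ⌊0.93460/0.0416667⌋ = 22 → w.
Extended square (30″×15″, digits 0–9): lon ⌊0.05594/0.00833333⌋ = 6; lat ⌊0.01793/0.00416667⌋ = 4.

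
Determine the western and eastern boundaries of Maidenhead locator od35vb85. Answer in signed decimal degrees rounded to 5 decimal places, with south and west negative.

Field O=14, D=3: +14·20° lon, +3·10° lat → SW at lon 100°, lat -60°.
Square 3, 5: +3·2° lon, +5·1° lat → SW at lon 106°, lat -55°.
Subsquare v=21, b=1: +21·0.0833333° lon, +1·0.0416667° lat → SW at lon 107.75°, lat -54.9583°.
Extended square 8, 5: +8·0.00833333° lon, +5·0.00416667° lat → SW at lon 107.817°, lat -54.9375°.
Cell spans 0.00833333° lon × 0.00416667° lat.
west 107.81667, east 107.82500.

107.81667, 107.82500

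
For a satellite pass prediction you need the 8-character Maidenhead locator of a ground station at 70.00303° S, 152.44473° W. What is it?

BB39sx69

Shift to the Maidenhead origin (180°W, 90°S): lon 27.55527, lat 19.99697.
Field (20°×10°, letters A–R): 27.55527/20 → 1 → B, 19.99697/10 → 1 → B; chars BB.
Square (2°×1°, digits 0–9): 7.55527/2 → 3, 9.99697/1 → 9; chars 39.
Subsquare (5′×2.5′, letters a–x): 1.55527/0.0833333 → 18 → s, 0.99697/0.0416667 → 23 → x; chars sx.
Extended square (30″×15″, digits 0–9): 0.05527/0.00833333 → 6, 0.03864/0.00416667 → 9; chars 69.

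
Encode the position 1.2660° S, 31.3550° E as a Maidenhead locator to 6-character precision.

KI58qr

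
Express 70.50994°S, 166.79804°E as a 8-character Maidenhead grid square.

Offset from 180°W / 90°S: lon 346.79804°, lat 19.49006°.
Field: lon ⌊346.79804/20⌋ = 17 → R; lat ⌊19.49006/10⌋ = 1 → B.
Square: lon ⌊6.79804/2⌋ = 3; lat ⌊9.49006/1⌋ = 9.
Subsquare: lon ⌊0.79804/0.0833333⌋ = 9 → j; lat ⌊0.49006/0.0416667⌋ = 11 → l.
Extended square: lon ⌊0.04804/0.00833333⌋ = 5; lat ⌊0.03173/0.00416667⌋ = 7.

RB39jl57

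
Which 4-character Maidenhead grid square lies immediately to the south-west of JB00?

IA99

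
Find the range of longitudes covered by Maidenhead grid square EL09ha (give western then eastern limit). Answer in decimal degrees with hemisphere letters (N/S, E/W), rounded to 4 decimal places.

99.4167° W, 99.3333° W

Field E=4, L=11: +4·20° lon, +11·10° lat → SW at lon -100°, lat 20°.
Square 0, 9: +0·2° lon, +9·1° lat → SW at lon -100°, lat 29°.
Subsquare h=7, a=0: +7·0.0833333° lon, +0·0.0416667° lat → SW at lon -99.4167°, lat 29°.
Cell spans 0.0833333° lon × 0.0416667° lat.
west 99.4167° W, east 99.3333° W.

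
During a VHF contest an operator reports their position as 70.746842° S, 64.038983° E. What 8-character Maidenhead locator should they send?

Shift to the Maidenhead origin (180°W, 90°S): lon 244.03898, lat 19.25316.
Field (20°×10°, letters A–R): lon ⌊244.03898/20⌋ = 12 → M; lat ⌊19.25316/10⌋ = 1 → B.
Square (2°×1°, digits 0–9): lon ⌊4.03898/2⌋ = 2; lat ⌊9.25316/1⌋ = 9.
Subsquare (5′×2.5′, letters a–x): lon ⌊0.03898/0.0833333⌋ = 0 → a; lat ⌊0.25316/0.0416667⌋ = 6 → g.
Extended square (30″×15″, digits 0–9): lon ⌊0.03898/0.00833333⌋ = 4; lat ⌊0.00316/0.00416667⌋ = 0.

MB29ag40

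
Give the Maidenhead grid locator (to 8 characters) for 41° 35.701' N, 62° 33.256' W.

FN81ro32

Offset from 180°W / 90°S: lon 117.44573°, lat 131.59502°.
Field: 117.44573/20 → 5 → F, 131.59502/10 → 13 → N; chars FN.
Square: 17.44573/2 → 8, 1.59502/1 → 1; chars 81.
Subsquare: 1.44573/0.0833333 → 17 → r, 0.59502/0.0416667 → 14 → o; chars ro.
Extended square: 0.02907/0.00833333 → 3, 0.01168/0.00416667 → 2; chars 32.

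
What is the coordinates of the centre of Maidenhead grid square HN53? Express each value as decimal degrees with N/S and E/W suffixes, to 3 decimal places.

Field H=7, N=13: +7·20° lon, +13·10° lat → SW at lon -40°, lat 40°.
Square 5, 3: +5·2° lon, +3·1° lat → SW at lon -30°, lat 43°.
Cell spans 2° lon × 1° lat. Centre is SW corner plus half of each.
latitude 43.500° N, longitude 29.000° W.

43.500° N, 29.000° W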